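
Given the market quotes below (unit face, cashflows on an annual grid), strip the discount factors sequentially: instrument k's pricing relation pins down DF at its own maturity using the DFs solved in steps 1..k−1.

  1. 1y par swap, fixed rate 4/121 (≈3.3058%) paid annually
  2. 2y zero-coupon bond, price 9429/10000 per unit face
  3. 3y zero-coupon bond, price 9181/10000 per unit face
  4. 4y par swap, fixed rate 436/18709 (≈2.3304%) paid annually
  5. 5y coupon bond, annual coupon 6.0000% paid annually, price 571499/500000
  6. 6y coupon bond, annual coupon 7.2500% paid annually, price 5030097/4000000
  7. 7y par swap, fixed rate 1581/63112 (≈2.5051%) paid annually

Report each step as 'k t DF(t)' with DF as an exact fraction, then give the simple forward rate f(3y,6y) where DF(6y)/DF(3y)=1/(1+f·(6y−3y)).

1 1 121/125
2 2 9429/10000
3 3 9181/10000
4 4 1141/1250
5 5 1733/2000
6 6 861/1000
7 7 8419/10000
f(3y,6y) = ((9181/10000)/(861/1000) − 1)/(3) = 571/25830 ≈ 2.2106%

step 1 [1y] swap r/1=4/121: DF=(1 − 4/121·(0))/(1+4/121) = 121/125 ≈ 0.968000
step 2 [2y] zero: DF = P = 9429/10000 ≈ 0.942900
step 3 [3y] zero: DF = P = 9181/10000 ≈ 0.918100
step 4 [4y] swap r/1=436/18709: DF=(1 − 436/18709·(0.968000+0.942900+0.918100))/(1+436/18709) = 1141/1250 ≈ 0.912800
step 5 [5y] bond c/1=3/50: DF=(571499/500000 − 3/50·(0.968000+0.942900+0.918100+0.912800))/(1+3/50) = 1733/2000 ≈ 0.866500
step 6 [6y] bond c/1=29/400: DF=(5030097/4000000 − 29/400·(0.968000+0.942900+0.918100+0.912800+0.866500))/(1+29/400) = 861/1000 ≈ 0.861000
step 7 [7y] swap r/1=1581/63112: DF=(1 − 1581/63112·(0.968000+0.942900+0.918100+0.912800+0.866500+0.861000))/(1+1581/63112) = 8419/10000 ≈ 0.841900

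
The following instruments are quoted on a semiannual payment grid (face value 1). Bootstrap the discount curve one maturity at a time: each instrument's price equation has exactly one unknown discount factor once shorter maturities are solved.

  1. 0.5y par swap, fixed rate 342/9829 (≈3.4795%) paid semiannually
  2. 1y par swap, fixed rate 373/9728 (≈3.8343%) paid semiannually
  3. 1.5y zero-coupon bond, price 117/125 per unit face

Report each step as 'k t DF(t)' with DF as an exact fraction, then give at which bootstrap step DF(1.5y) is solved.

step 1 [0.5y] swap r/2=171/9829: DF=(1 − 171/9829·(0))/(1+171/9829) = 9829/10000 ≈ 0.982900
step 2 [1y] swap r/2=373/19456: DF=(1 − 373/19456·(0.982900))/(1+373/19456) = 9627/10000 ≈ 0.962700
step 3 [1.5y] zero: DF = P = 117/125 ≈ 0.936000

1 1/2 9829/10000
2 1 9627/10000
3 3/2 117/125
DF(1.5y) is solved at step 3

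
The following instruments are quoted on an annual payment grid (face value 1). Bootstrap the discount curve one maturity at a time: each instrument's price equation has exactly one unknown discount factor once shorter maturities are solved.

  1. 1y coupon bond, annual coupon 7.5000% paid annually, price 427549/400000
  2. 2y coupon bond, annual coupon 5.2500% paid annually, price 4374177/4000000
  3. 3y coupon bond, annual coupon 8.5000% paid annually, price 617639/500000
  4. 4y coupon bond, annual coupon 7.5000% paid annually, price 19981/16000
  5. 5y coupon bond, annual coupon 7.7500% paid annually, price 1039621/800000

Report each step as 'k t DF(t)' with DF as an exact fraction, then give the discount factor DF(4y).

1 1 9943/10000
2 2 4947/5000
3 3 9831/10000
4 4 9547/10000
5 5 231/250
DF(4y) = 9547/10000 ≈ 0.954700

step 1 [1y] bond c/1=3/40: DF=(427549/400000 − 3/40·(0))/(1+3/40) = 9943/10000 ≈ 0.994300
step 2 [2y] bond c/1=21/400: DF=(4374177/4000000 − 21/400·(0.994300))/(1+21/400) = 4947/5000 ≈ 0.989400
step 3 [3y] bond c/1=17/200: DF=(617639/500000 − 17/200·(0.994300+0.989400))/(1+17/200) = 9831/10000 ≈ 0.983100
step 4 [4y] bond c/1=3/40: DF=(19981/16000 − 3/40·(0.994300+0.989400+0.983100))/(1+3/40) = 9547/10000 ≈ 0.954700
step 5 [5y] bond c/1=31/400: DF=(1039621/800000 − 31/400·(0.994300+0.989400+0.983100+0.954700))/(1+31/400) = 231/250 ≈ 0.924000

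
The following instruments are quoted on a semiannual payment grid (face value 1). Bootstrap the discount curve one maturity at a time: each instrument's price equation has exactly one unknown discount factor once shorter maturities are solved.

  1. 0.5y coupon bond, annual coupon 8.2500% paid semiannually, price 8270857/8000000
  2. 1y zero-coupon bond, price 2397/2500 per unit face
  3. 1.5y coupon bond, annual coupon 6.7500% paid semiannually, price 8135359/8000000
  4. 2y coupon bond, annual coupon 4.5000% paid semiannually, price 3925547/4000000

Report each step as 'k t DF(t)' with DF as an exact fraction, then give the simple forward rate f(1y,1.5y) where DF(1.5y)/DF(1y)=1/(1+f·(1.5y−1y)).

1 1/2 9929/10000
2 1 2397/2500
3 3/2 23/25
4 2 4483/5000
f(1y,1.5y) = ((2397/2500)/(23/25) − 1)/(1/2) = 97/1150 ≈ 8.4348%

step 1 [0.5y] bond c/2=33/800: DF=(8270857/8000000 − 33/800·(0))/(1+33/800) = 9929/10000 ≈ 0.992900
step 2 [1y] zero: DF = P = 2397/2500 ≈ 0.958800
step 3 [1.5y] bond c/2=27/800: DF=(8135359/8000000 − 27/800·(0.992900+0.958800))/(1+27/800) = 23/25 ≈ 0.920000
step 4 [2y] bond c/2=9/400: DF=(3925547/4000000 − 9/400·(0.992900+0.958800+0.920000))/(1+9/400) = 4483/5000 ≈ 0.896600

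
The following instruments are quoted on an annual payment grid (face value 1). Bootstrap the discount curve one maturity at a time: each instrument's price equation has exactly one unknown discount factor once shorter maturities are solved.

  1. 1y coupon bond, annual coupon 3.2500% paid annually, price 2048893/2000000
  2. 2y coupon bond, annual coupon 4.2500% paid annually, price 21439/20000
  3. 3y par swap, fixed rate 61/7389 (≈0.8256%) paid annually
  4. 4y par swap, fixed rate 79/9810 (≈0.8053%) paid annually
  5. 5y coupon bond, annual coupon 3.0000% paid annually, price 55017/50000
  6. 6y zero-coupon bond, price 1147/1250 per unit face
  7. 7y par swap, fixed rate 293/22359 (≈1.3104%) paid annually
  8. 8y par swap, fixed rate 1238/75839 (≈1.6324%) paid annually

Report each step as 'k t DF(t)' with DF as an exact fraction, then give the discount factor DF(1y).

1 1 4961/5000
2 2 4939/5000
3 3 2439/2500
4 4 2421/2500
5 5 477/500
6 6 1147/1250
7 7 9121/10000
8 8 4381/5000
DF(1y) = 4961/5000 ≈ 0.992200

step 1 [1y] bond c/1=13/400: DF=(2048893/2000000 − 13/400·(0))/(1+13/400) = 4961/5000 ≈ 0.992200
step 2 [2y] bond c/1=17/400: DF=(21439/20000 − 17/400·(0.992200))/(1+17/400) = 4939/5000 ≈ 0.987800
step 3 [3y] swap r/1=61/7389: DF=(1 − 61/7389·(0.992200+0.987800))/(1+61/7389) = 2439/2500 ≈ 0.975600
step 4 [4y] swap r/1=79/9810: DF=(1 − 79/9810·(0.992200+0.987800+0.975600))/(1+79/9810) = 2421/2500 ≈ 0.968400
step 5 [5y] bond c/1=3/100: DF=(55017/50000 − 3/100·(0.992200+0.987800+0.975600+0.968400))/(1+3/100) = 477/500 ≈ 0.954000
step 6 [6y] zero: DF = P = 1147/1250 ≈ 0.917600
step 7 [7y] swap r/1=293/22359: DF=(1 − 293/22359·(0.992200+0.987800+0.975600+0.968400+0.954000+0.917600))/(1+293/22359) = 9121/10000 ≈ 0.912100
step 8 [8y] swap r/1=1238/75839: DF=(1 − 1238/75839·(0.992200+0.987800+0.975600+0.968400+0.954000+0.917600+0.912100))/(1+1238/75839) = 4381/5000 ≈ 0.876200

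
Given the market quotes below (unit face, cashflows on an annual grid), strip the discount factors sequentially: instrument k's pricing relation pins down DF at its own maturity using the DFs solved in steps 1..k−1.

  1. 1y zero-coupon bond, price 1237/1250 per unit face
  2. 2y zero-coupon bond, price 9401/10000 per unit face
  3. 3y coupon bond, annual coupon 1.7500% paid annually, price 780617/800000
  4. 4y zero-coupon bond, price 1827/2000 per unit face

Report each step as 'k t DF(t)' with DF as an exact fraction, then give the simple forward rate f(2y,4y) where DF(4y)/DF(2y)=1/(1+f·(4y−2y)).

1 1 1237/1250
2 2 9401/10000
3 3 4629/5000
4 4 1827/2000
f(2y,4y) = ((9401/10000)/(1827/2000) − 1)/(2) = 19/1305 ≈ 1.4559%

step 1 [1y] zero: DF = P = 1237/1250 ≈ 0.989600
step 2 [2y] zero: DF = P = 9401/10000 ≈ 0.940100
step 3 [3y] bond c/1=7/400: DF=(780617/800000 − 7/400·(0.989600+0.940100))/(1+7/400) = 4629/5000 ≈ 0.925800
step 4 [4y] zero: DF = P = 1827/2000 ≈ 0.913500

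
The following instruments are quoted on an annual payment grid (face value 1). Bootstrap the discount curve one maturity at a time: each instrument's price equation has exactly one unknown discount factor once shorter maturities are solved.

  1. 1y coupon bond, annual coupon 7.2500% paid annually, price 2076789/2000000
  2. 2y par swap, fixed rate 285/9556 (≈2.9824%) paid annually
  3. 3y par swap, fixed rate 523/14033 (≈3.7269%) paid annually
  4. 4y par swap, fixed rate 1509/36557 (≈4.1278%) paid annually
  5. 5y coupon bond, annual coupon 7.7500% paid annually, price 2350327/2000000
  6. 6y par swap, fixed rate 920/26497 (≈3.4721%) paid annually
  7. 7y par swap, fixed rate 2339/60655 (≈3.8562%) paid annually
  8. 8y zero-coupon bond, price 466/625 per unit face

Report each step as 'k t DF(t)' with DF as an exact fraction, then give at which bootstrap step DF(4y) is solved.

1 1 4841/5000
2 2 943/1000
3 3 4477/5000
4 4 8491/10000
5 5 8277/10000
6 6 102/125
7 7 7661/10000
8 8 466/625
DF(4y) is solved at step 4

step 1 [1y] bond c/1=29/400: DF=(2076789/2000000 − 29/400·(0))/(1+29/400) = 4841/5000 ≈ 0.968200
step 2 [2y] swap r/1=285/9556: DF=(1 − 285/9556·(0.968200))/(1+285/9556) = 943/1000 ≈ 0.943000
step 3 [3y] swap r/1=523/14033: DF=(1 − 523/14033·(0.968200+0.943000))/(1+523/14033) = 4477/5000 ≈ 0.895400
step 4 [4y] swap r/1=1509/36557: DF=(1 − 1509/36557·(0.968200+0.943000+0.895400))/(1+1509/36557) = 8491/10000 ≈ 0.849100
step 5 [5y] bond c/1=31/400: DF=(2350327/2000000 − 31/400·(0.968200+0.943000+0.895400+0.849100))/(1+31/400) = 8277/10000 ≈ 0.827700
step 6 [6y] swap r/1=920/26497: DF=(1 − 920/26497·(0.968200+0.943000+0.895400+0.849100+0.827700))/(1+920/26497) = 102/125 ≈ 0.816000
step 7 [7y] swap r/1=2339/60655: DF=(1 − 2339/60655·(0.968200+0.943000+0.895400+0.849100+0.827700+0.816000))/(1+2339/60655) = 7661/10000 ≈ 0.766100
step 8 [8y] zero: DF = P = 466/625 ≈ 0.745600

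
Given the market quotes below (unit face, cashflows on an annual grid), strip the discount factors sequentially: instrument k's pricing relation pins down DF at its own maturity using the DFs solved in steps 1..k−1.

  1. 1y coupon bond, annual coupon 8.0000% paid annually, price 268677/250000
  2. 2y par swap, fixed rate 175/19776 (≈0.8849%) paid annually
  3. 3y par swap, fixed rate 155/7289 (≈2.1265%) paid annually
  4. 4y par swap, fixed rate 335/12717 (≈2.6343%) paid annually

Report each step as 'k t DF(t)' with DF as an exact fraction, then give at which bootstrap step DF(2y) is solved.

step 1 [1y] bond c/1=2/25: DF=(268677/250000 − 2/25·(0))/(1+2/25) = 9951/10000 ≈ 0.995100
step 2 [2y] swap r/1=175/19776: DF=(1 − 175/19776·(0.995100))/(1+175/19776) = 393/400 ≈ 0.982500
step 3 [3y] swap r/1=155/7289: DF=(1 − 155/7289·(0.995100+0.982500))/(1+155/7289) = 469/500 ≈ 0.938000
step 4 [4y] swap r/1=335/12717: DF=(1 − 335/12717·(0.995100+0.982500+0.938000))/(1+335/12717) = 1799/2000 ≈ 0.899500

1 1 9951/10000
2 2 393/400
3 3 469/500
4 4 1799/2000
DF(2y) is solved at step 2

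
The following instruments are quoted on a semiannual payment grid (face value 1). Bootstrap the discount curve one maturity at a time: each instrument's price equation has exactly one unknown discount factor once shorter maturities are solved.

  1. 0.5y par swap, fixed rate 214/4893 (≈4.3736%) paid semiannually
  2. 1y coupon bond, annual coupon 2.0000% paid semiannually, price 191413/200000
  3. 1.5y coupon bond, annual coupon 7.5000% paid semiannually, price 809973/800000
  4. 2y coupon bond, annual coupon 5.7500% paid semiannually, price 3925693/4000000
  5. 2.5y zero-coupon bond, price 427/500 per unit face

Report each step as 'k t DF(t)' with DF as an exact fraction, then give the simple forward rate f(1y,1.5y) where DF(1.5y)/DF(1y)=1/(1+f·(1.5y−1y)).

1 1/2 4893/5000
2 1 9379/10000
3 3/2 4533/5000
4 2 8751/10000
5 5/2 427/500
f(1y,1.5y) = ((9379/10000)/(4533/5000) − 1)/(1/2) = 313/4533 ≈ 6.9049%

step 1 [0.5y] swap r/2=107/4893: DF=(1 − 107/4893·(0))/(1+107/4893) = 4893/5000 ≈ 0.978600
step 2 [1y] bond c/2=1/100: DF=(191413/200000 − 1/100·(0.978600))/(1+1/100) = 9379/10000 ≈ 0.937900
step 3 [1.5y] bond c/2=3/80: DF=(809973/800000 − 3/80·(0.978600+0.937900))/(1+3/80) = 4533/5000 ≈ 0.906600
step 4 [2y] bond c/2=23/800: DF=(3925693/4000000 − 23/800·(0.978600+0.937900+0.906600))/(1+23/800) = 8751/10000 ≈ 0.875100
step 5 [2.5y] zero: DF = P = 427/500 ≈ 0.854000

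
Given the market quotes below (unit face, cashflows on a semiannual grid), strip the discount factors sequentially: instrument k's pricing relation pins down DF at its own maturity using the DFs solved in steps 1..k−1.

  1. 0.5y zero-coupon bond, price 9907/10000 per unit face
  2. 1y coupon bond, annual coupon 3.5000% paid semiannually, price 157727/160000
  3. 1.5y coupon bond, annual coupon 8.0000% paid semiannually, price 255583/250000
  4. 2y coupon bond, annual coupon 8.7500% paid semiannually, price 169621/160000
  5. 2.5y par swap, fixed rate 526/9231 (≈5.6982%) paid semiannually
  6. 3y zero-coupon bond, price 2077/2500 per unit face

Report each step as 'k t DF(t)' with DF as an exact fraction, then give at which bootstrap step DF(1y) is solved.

1 1/2 9907/10000
2 1 4759/5000
3 3/2 9083/10000
4 2 4481/5000
5 5/2 1737/2000
6 3 2077/2500
DF(1y) is solved at step 2

step 1 [0.5y] zero: DF = P = 9907/10000 ≈ 0.990700
step 2 [1y] bond c/2=7/400: DF=(157727/160000 − 7/400·(0.990700))/(1+7/400) = 4759/5000 ≈ 0.951800
step 3 [1.5y] bond c/2=1/25: DF=(255583/250000 − 1/25·(0.990700+0.951800))/(1+1/25) = 9083/10000 ≈ 0.908300
step 4 [2y] bond c/2=7/160: DF=(169621/160000 − 7/160·(0.990700+0.951800+0.908300))/(1+7/160) = 4481/5000 ≈ 0.896200
step 5 [2.5y] swap r/2=263/9231: DF=(1 − 263/9231·(0.990700+0.951800+0.908300+0.896200))/(1+263/9231) = 1737/2000 ≈ 0.868500
step 6 [3y] zero: DF = P = 2077/2500 ≈ 0.830800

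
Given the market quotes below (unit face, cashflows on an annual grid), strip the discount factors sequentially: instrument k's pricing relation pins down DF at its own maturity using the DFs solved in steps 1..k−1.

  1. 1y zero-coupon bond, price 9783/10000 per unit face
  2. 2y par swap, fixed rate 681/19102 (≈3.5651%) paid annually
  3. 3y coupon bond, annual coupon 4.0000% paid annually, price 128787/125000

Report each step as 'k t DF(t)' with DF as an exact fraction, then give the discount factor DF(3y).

1 1 9783/10000
2 2 9319/10000
3 3 2293/2500
DF(3y) = 2293/2500 ≈ 0.917200

step 1 [1y] zero: DF = P = 9783/10000 ≈ 0.978300
step 2 [2y] swap r/1=681/19102: DF=(1 − 681/19102·(0.978300))/(1+681/19102) = 9319/10000 ≈ 0.931900
step 3 [3y] bond c/1=1/25: DF=(128787/125000 − 1/25·(0.978300+0.931900))/(1+1/25) = 2293/2500 ≈ 0.917200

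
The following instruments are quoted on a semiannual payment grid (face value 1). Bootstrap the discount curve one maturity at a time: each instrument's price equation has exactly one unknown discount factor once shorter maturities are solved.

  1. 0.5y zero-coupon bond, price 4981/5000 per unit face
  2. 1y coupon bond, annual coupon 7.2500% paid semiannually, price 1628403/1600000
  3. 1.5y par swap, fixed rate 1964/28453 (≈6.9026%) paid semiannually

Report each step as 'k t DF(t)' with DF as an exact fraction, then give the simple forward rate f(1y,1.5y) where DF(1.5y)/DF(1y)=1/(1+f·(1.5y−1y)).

1 1/2 4981/5000
2 1 9473/10000
3 3/2 4509/5000
f(1y,1.5y) = ((9473/10000)/(4509/5000) − 1)/(1/2) = 455/4509 ≈ 10.0909%

step 1 [0.5y] zero: DF = P = 4981/5000 ≈ 0.996200
step 2 [1y] bond c/2=29/800: DF=(1628403/1600000 − 29/800·(0.996200))/(1+29/800) = 9473/10000 ≈ 0.947300
step 3 [1.5y] swap r/2=982/28453: DF=(1 − 982/28453·(0.996200+0.947300))/(1+982/28453) = 4509/5000 ≈ 0.901800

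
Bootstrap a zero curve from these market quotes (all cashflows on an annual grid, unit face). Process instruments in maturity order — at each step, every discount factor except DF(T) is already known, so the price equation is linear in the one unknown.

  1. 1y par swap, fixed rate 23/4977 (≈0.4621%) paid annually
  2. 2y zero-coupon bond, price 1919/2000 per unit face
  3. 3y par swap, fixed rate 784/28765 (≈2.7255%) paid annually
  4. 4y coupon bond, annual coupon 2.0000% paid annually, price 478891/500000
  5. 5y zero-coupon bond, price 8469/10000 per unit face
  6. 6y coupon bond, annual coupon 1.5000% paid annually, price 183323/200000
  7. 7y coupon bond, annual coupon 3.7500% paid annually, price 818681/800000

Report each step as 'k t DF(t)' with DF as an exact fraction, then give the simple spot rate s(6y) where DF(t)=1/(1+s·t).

step 1 [1y] swap r/1=23/4977: DF=(1 − 23/4977·(0))/(1+23/4977) = 4977/5000 ≈ 0.995400
step 2 [2y] zero: DF = P = 1919/2000 ≈ 0.959500
step 3 [3y] swap r/1=784/28765: DF=(1 − 784/28765·(0.995400+0.959500))/(1+784/28765) = 576/625 ≈ 0.921600
step 4 [4y] bond c/1=1/50: DF=(478891/500000 − 1/50·(0.995400+0.959500+0.921600))/(1+1/50) = 4413/5000 ≈ 0.882600
step 5 [5y] zero: DF = P = 8469/10000 ≈ 0.846900
step 6 [6y] bond c/1=3/200: DF=(183323/200000 − 3/200·(0.995400+0.959500+0.921600+0.882600+0.846900))/(1+3/200) = 167/200 ≈ 0.835000
step 7 [7y] bond c/1=3/80: DF=(818681/800000 − 3/80·(0.995400+0.959500+0.921600+0.882600+0.846900+0.835000))/(1+3/80) = 7897/10000 ≈ 0.789700

1 1 4977/5000
2 2 1919/2000
3 3 576/625
4 4 4413/5000
5 5 8469/10000
6 6 167/200
7 7 7897/10000
s(6y) = (1/(167/200) − 1)/(6) = 11/334 ≈ 3.2934%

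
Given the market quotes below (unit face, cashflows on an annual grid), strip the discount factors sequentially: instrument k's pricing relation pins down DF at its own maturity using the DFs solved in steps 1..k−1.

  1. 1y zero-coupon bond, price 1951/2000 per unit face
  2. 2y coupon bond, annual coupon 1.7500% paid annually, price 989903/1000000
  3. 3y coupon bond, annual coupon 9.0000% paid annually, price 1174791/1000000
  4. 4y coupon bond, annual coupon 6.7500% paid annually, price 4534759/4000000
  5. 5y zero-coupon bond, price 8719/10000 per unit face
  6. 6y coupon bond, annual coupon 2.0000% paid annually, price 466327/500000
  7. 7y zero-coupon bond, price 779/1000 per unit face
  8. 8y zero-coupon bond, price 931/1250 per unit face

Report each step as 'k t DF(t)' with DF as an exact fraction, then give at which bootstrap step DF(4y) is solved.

1 1 1951/2000
2 2 9561/10000
3 3 9183/10000
4 4 4409/5000
5 5 8719/10000
6 6 8241/10000
7 7 779/1000
8 8 931/1250
DF(4y) is solved at step 4

step 1 [1y] zero: DF = P = 1951/2000 ≈ 0.975500
step 2 [2y] bond c/1=7/400: DF=(989903/1000000 − 7/400·(0.975500))/(1+7/400) = 9561/10000 ≈ 0.956100
step 3 [3y] bond c/1=9/100: DF=(1174791/1000000 − 9/100·(0.975500+0.956100))/(1+9/100) = 9183/10000 ≈ 0.918300
step 4 [4y] bond c/1=27/400: DF=(4534759/4000000 − 27/400·(0.975500+0.956100+0.918300))/(1+27/400) = 4409/5000 ≈ 0.881800
step 5 [5y] zero: DF = P = 8719/10000 ≈ 0.871900
step 6 [6y] bond c/1=1/50: DF=(466327/500000 − 1/50·(0.975500+0.956100+0.918300+0.881800+0.871900))/(1+1/50) = 8241/10000 ≈ 0.824100
step 7 [7y] zero: DF = P = 779/1000 ≈ 0.779000
step 8 [8y] zero: DF = P = 931/1250 ≈ 0.744800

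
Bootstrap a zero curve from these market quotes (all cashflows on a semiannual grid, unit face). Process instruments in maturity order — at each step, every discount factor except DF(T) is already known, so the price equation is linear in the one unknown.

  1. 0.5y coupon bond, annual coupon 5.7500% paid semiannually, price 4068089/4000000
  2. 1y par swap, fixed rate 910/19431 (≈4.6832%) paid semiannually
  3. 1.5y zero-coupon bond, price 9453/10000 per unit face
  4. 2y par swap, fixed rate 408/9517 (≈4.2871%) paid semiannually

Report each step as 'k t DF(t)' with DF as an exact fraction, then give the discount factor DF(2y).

1 1/2 4943/5000
2 1 1909/2000
3 3/2 9453/10000
4 2 574/625
DF(2y) = 574/625 ≈ 0.918400

step 1 [0.5y] bond c/2=23/800: DF=(4068089/4000000 − 23/800·(0))/(1+23/800) = 4943/5000 ≈ 0.988600
step 2 [1y] swap r/2=455/19431: DF=(1 − 455/19431·(0.988600))/(1+455/19431) = 1909/2000 ≈ 0.954500
step 3 [1.5y] zero: DF = P = 9453/10000 ≈ 0.945300
step 4 [2y] swap r/2=204/9517: DF=(1 − 204/9517·(0.988600+0.954500+0.945300))/(1+204/9517) = 574/625 ≈ 0.918400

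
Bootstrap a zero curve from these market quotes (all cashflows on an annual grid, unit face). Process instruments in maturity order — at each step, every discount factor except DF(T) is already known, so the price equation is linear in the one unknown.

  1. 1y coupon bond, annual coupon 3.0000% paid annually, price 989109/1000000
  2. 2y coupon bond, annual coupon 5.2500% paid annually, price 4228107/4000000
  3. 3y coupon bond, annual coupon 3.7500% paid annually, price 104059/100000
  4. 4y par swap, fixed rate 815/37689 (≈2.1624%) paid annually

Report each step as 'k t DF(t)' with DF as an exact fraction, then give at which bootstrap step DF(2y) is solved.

step 1 [1y] bond c/1=3/100: DF=(989109/1000000 − 3/100·(0))/(1+3/100) = 9603/10000 ≈ 0.960300
step 2 [2y] bond c/1=21/400: DF=(4228107/4000000 − 21/400·(0.960300))/(1+21/400) = 2391/2500 ≈ 0.956400
step 3 [3y] bond c/1=3/80: DF=(104059/100000 − 3/80·(0.960300+0.956400))/(1+3/80) = 9337/10000 ≈ 0.933700
step 4 [4y] swap r/1=815/37689: DF=(1 − 815/37689·(0.960300+0.956400+0.933700))/(1+815/37689) = 1837/2000 ≈ 0.918500

1 1 9603/10000
2 2 2391/2500
3 3 9337/10000
4 4 1837/2000
DF(2y) is solved at step 2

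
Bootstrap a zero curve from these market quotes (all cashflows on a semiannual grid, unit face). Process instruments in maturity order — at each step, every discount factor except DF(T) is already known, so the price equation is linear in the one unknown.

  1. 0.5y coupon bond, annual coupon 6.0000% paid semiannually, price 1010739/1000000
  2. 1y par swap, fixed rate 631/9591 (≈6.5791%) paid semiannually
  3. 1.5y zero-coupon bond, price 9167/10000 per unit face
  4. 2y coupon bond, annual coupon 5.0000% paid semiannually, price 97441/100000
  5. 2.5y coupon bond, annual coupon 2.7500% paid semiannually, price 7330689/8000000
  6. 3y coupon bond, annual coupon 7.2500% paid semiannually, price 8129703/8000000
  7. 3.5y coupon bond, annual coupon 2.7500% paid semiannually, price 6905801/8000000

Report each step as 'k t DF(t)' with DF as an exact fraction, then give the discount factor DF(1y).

step 1 [0.5y] bond c/2=3/100: DF=(1010739/1000000 − 3/100·(0))/(1+3/100) = 9813/10000 ≈ 0.981300
step 2 [1y] swap r/2=631/19182: DF=(1 − 631/19182·(0.981300))/(1+631/19182) = 9369/10000 ≈ 0.936900
step 3 [1.5y] zero: DF = P = 9167/10000 ≈ 0.916700
step 4 [2y] bond c/2=1/40: DF=(97441/100000 − 1/40·(0.981300+0.936900+0.916700))/(1+1/40) = 1763/2000 ≈ 0.881500
step 5 [2.5y] bond c/2=11/800: DF=(7330689/8000000 − 11/800·(0.981300+0.936900+0.916700+0.881500))/(1+11/800) = 1707/2000 ≈ 0.853500
step 6 [3y] bond c/2=29/800: DF=(8129703/8000000 − 29/800·(0.981300+0.936900+0.916700+0.881500+0.853500))/(1+29/800) = 513/625 ≈ 0.820800
step 7 [3.5y] bond c/2=11/800: DF=(6905801/8000000 − 11/800·(0.981300+0.936900+0.916700+0.881500+0.853500+0.820800))/(1+11/800) = 973/1250 ≈ 0.778400

1 1/2 9813/10000
2 1 9369/10000
3 3/2 9167/10000
4 2 1763/2000
5 5/2 1707/2000
6 3 513/625
7 7/2 973/1250
DF(1y) = 9369/10000 ≈ 0.936900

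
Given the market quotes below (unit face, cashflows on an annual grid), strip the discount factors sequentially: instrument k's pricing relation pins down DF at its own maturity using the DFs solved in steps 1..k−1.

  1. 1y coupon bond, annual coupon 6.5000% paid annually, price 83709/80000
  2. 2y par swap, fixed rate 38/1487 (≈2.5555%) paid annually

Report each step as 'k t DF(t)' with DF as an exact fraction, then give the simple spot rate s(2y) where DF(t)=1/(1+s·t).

step 1 [1y] bond c/1=13/200: DF=(83709/80000 − 13/200·(0))/(1+13/200) = 393/400 ≈ 0.982500
step 2 [2y] swap r/1=38/1487: DF=(1 − 38/1487·(0.982500))/(1+38/1487) = 4753/5000 ≈ 0.950600

1 1 393/400
2 2 4753/5000
s(2y) = (1/(4753/5000) − 1)/(2) = 247/9506 ≈ 2.5984%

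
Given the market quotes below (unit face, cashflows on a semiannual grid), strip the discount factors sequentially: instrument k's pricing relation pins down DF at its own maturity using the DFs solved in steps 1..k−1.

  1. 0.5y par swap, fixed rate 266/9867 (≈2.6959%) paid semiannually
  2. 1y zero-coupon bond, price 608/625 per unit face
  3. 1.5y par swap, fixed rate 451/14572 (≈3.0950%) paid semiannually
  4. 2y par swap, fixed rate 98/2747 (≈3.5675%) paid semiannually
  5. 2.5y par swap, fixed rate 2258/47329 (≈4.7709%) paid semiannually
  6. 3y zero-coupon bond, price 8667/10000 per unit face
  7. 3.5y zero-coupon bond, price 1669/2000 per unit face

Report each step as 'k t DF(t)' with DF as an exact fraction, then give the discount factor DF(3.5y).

1 1/2 9867/10000
2 1 608/625
3 3/2 9549/10000
4 2 4657/5000
5 5/2 8871/10000
6 3 8667/10000
7 7/2 1669/2000
DF(3.5y) = 1669/2000 ≈ 0.834500

step 1 [0.5y] swap r/2=133/9867: DF=(1 − 133/9867·(0))/(1+133/9867) = 9867/10000 ≈ 0.986700
step 2 [1y] zero: DF = P = 608/625 ≈ 0.972800
step 3 [1.5y] swap r/2=451/29144: DF=(1 − 451/29144·(0.986700+0.972800))/(1+451/29144) = 9549/10000 ≈ 0.954900
step 4 [2y] swap r/2=49/2747: DF=(1 − 49/2747·(0.986700+0.972800+0.954900))/(1+49/2747) = 4657/5000 ≈ 0.931400
step 5 [2.5y] swap r/2=1129/47329: DF=(1 − 1129/47329·(0.986700+0.972800+0.954900+0.931400))/(1+1129/47329) = 8871/10000 ≈ 0.887100
step 6 [3y] zero: DF = P = 8667/10000 ≈ 0.866700
step 7 [3.5y] zero: DF = P = 1669/2000 ≈ 0.834500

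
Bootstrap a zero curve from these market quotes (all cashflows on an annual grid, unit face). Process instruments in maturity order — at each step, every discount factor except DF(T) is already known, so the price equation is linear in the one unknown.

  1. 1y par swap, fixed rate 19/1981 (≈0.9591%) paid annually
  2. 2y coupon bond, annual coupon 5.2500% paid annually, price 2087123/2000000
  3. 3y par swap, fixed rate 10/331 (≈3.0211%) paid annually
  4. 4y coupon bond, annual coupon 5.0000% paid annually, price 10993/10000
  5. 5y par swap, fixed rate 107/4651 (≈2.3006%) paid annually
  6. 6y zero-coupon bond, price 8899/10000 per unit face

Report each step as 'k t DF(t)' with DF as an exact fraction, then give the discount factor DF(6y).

step 1 [1y] swap r/1=19/1981: DF=(1 − 19/1981·(0))/(1+19/1981) = 1981/2000 ≈ 0.990500
step 2 [2y] bond c/1=21/400: DF=(2087123/2000000 − 21/400·(0.990500))/(1+21/400) = 9421/10000 ≈ 0.942100
step 3 [3y] swap r/1=10/331: DF=(1 − 10/331·(0.990500+0.942100))/(1+10/331) = 457/500 ≈ 0.914000
step 4 [4y] bond c/1=1/20: DF=(10993/10000 − 1/20·(0.990500+0.942100+0.914000))/(1+1/20) = 4557/5000 ≈ 0.911400
step 5 [5y] swap r/1=107/4651: DF=(1 − 107/4651·(0.990500+0.942100+0.914000+0.911400))/(1+107/4651) = 893/1000 ≈ 0.893000
step 6 [6y] zero: DF = P = 8899/10000 ≈ 0.889900

1 1 1981/2000
2 2 9421/10000
3 3 457/500
4 4 4557/5000
5 5 893/1000
6 6 8899/10000
DF(6y) = 8899/10000 ≈ 0.889900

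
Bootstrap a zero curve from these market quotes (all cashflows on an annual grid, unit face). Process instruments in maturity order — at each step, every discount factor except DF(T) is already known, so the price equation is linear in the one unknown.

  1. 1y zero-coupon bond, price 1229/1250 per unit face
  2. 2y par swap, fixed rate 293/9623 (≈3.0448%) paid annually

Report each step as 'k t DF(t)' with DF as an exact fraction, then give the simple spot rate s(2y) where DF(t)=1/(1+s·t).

1 1 1229/1250
2 2 4707/5000
s(2y) = (1/(4707/5000) − 1)/(2) = 293/9414 ≈ 3.1124%

step 1 [1y] zero: DF = P = 1229/1250 ≈ 0.983200
step 2 [2y] swap r/1=293/9623: DF=(1 − 293/9623·(0.983200))/(1+293/9623) = 4707/5000 ≈ 0.941400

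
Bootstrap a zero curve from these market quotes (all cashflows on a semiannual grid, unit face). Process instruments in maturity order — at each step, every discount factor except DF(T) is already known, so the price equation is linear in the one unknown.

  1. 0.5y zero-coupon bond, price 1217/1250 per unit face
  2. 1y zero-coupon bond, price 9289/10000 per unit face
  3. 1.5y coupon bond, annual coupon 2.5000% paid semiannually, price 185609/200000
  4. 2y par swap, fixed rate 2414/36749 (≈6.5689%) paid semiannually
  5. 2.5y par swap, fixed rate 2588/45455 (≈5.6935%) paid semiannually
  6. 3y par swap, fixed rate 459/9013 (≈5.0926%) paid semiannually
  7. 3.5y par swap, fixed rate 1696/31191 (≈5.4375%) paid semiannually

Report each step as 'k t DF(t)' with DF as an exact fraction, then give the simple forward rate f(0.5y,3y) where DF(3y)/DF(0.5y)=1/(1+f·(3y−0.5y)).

step 1 [0.5y] zero: DF = P = 1217/1250 ≈ 0.973600
step 2 [1y] zero: DF = P = 9289/10000 ≈ 0.928900
step 3 [1.5y] bond c/2=1/80: DF=(185609/200000 − 1/80·(0.973600+0.928900))/(1+1/80) = 8931/10000 ≈ 0.893100
step 4 [2y] swap r/2=1207/36749: DF=(1 − 1207/36749·(0.973600+0.928900+0.893100))/(1+1207/36749) = 8793/10000 ≈ 0.879300
step 5 [2.5y] swap r/2=1294/45455: DF=(1 − 1294/45455·(0.973600+0.928900+0.893100+0.879300))/(1+1294/45455) = 4353/5000 ≈ 0.870600
step 6 [3y] swap r/2=459/18026: DF=(1 − 459/18026·(0.973600+0.928900+0.893100+0.879300+0.870600))/(1+459/18026) = 8623/10000 ≈ 0.862300
step 7 [3.5y] swap r/2=848/31191: DF=(1 − 848/31191·(0.973600+0.928900+0.893100+0.879300+0.870600+0.862300))/(1+848/31191) = 519/625 ≈ 0.830400

1 1/2 1217/1250
2 1 9289/10000
3 3/2 8931/10000
4 2 8793/10000
5 5/2 4353/5000
6 3 8623/10000
7 7/2 519/625
f(0.5y,3y) = ((1217/1250)/(8623/10000) − 1)/(5/2) = 2226/43115 ≈ 5.1629%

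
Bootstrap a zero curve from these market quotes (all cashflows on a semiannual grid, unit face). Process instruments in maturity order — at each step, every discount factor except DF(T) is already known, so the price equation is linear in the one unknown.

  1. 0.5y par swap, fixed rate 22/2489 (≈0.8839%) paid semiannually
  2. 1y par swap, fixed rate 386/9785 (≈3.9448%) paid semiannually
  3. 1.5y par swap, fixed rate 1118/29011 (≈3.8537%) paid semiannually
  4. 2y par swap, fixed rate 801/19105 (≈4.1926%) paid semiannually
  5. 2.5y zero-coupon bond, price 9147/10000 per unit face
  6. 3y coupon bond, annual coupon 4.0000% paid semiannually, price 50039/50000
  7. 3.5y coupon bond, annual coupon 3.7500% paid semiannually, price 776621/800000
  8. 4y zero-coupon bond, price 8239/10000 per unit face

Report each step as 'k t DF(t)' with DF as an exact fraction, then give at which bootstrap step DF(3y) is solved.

1 1/2 2489/2500
2 1 4807/5000
3 3/2 9441/10000
4 2 9199/10000
5 5/2 9147/10000
6 3 8883/10000
7 7/2 4247/5000
8 4 8239/10000
DF(3y) is solved at step 6

step 1 [0.5y] swap r/2=11/2489: DF=(1 − 11/2489·(0))/(1+11/2489) = 2489/2500 ≈ 0.995600
step 2 [1y] swap r/2=193/9785: DF=(1 − 193/9785·(0.995600))/(1+193/9785) = 4807/5000 ≈ 0.961400
step 3 [1.5y] swap r/2=559/29011: DF=(1 − 559/29011·(0.995600+0.961400))/(1+559/29011) = 9441/10000 ≈ 0.944100
step 4 [2y] swap r/2=801/38210: DF=(1 − 801/38210·(0.995600+0.961400+0.944100))/(1+801/38210) = 9199/10000 ≈ 0.919900
step 5 [2.5y] zero: DF = P = 9147/10000 ≈ 0.914700
step 6 [3y] bond c/2=1/50: DF=(50039/50000 − 1/50·(0.995600+0.961400+0.944100+0.919900+0.914700))/(1+1/50) = 8883/10000 ≈ 0.888300
step 7 [3.5y] bond c/2=3/160: DF=(776621/800000 − 3/160·(0.995600+0.961400+0.944100+0.919900+0.914700+0.888300))/(1+3/160) = 4247/5000 ≈ 0.849400
step 8 [4y] zero: DF = P = 8239/10000 ≈ 0.823900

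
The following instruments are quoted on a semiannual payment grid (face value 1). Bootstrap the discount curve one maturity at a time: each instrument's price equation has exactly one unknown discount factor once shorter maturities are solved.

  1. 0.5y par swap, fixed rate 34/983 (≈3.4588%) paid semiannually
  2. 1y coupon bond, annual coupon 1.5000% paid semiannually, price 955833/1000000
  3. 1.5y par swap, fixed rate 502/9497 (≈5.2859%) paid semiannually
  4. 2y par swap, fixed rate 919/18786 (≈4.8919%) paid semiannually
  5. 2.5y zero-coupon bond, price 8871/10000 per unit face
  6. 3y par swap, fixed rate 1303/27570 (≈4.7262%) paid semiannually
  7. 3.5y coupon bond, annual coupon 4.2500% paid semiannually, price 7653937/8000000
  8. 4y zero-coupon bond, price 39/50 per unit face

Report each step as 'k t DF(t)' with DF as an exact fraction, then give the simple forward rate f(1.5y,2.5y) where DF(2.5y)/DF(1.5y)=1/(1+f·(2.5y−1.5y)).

step 1 [0.5y] swap r/2=17/983: DF=(1 − 17/983·(0))/(1+17/983) = 983/1000 ≈ 0.983000
step 2 [1y] bond c/2=3/400: DF=(955833/1000000 − 3/400·(0.983000))/(1+3/400) = 4707/5000 ≈ 0.941400
step 3 [1.5y] swap r/2=251/9497: DF=(1 − 251/9497·(0.983000+0.941400))/(1+251/9497) = 9247/10000 ≈ 0.924700
step 4 [2y] swap r/2=919/37572: DF=(1 − 919/37572·(0.983000+0.941400+0.924700))/(1+919/37572) = 9081/10000 ≈ 0.908100
step 5 [2.5y] zero: DF = P = 8871/10000 ≈ 0.887100
step 6 [3y] swap r/2=1303/55140: DF=(1 − 1303/55140·(0.983000+0.941400+0.924700+0.908100+0.887100))/(1+1303/55140) = 8697/10000 ≈ 0.869700
step 7 [3.5y] bond c/2=17/800: DF=(7653937/8000000 − 17/800·(0.983000+0.941400+0.924700+0.908100+0.887100+0.869700))/(1+17/800) = 8221/10000 ≈ 0.822100
step 8 [4y] zero: DF = P = 39/50 ≈ 0.780000

1 1/2 983/1000
2 1 4707/5000
3 3/2 9247/10000
4 2 9081/10000
5 5/2 8871/10000
6 3 8697/10000
7 7/2 8221/10000
8 4 39/50
f(1.5y,2.5y) = ((9247/10000)/(8871/10000) − 1)/(1) = 376/8871 ≈ 4.2385%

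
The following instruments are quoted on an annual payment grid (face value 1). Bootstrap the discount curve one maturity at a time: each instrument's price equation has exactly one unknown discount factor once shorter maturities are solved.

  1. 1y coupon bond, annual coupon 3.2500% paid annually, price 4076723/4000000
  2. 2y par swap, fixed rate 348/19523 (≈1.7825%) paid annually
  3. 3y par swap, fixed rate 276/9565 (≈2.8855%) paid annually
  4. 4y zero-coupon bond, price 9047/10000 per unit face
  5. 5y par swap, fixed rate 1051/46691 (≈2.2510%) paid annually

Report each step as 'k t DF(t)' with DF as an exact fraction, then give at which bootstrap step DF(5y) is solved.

1 1 9871/10000
2 2 2413/2500
3 3 2293/2500
4 4 9047/10000
5 5 8949/10000
DF(5y) is solved at step 5

step 1 [1y] bond c/1=13/400: DF=(4076723/4000000 − 13/400·(0))/(1+13/400) = 9871/10000 ≈ 0.987100
step 2 [2y] swap r/1=348/19523: DF=(1 − 348/19523·(0.987100))/(1+348/19523) = 2413/2500 ≈ 0.965200
step 3 [3y] swap r/1=276/9565: DF=(1 − 276/9565·(0.987100+0.965200))/(1+276/9565) = 2293/2500 ≈ 0.917200
step 4 [4y] zero: DF = P = 9047/10000 ≈ 0.904700
step 5 [5y] swap r/1=1051/46691: DF=(1 − 1051/46691·(0.987100+0.965200+0.917200+0.904700))/(1+1051/46691) = 8949/10000 ≈ 0.894900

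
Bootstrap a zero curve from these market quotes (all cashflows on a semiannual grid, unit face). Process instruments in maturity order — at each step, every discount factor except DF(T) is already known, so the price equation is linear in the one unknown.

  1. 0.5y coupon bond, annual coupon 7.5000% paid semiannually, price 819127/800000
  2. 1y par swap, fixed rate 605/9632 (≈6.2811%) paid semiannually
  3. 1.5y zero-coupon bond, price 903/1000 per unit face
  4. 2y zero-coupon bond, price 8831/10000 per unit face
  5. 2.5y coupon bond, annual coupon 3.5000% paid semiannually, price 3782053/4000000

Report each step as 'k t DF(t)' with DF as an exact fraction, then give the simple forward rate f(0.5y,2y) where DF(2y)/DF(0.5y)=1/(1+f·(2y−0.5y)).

step 1 [0.5y] bond c/2=3/80: DF=(819127/800000 − 3/80·(0))/(1+3/80) = 9869/10000 ≈ 0.986900
step 2 [1y] swap r/2=605/19264: DF=(1 − 605/19264·(0.986900))/(1+605/19264) = 1879/2000 ≈ 0.939500
step 3 [1.5y] zero: DF = P = 903/1000 ≈ 0.903000
step 4 [2y] zero: DF = P = 8831/10000 ≈ 0.883100
step 5 [2.5y] bond c/2=7/400: DF=(3782053/4000000 − 7/400·(0.986900+0.939500+0.903000+0.883100))/(1+7/400) = 4327/5000 ≈ 0.865400

1 1/2 9869/10000
2 1 1879/2000
3 3/2 903/1000
4 2 8831/10000
5 5/2 4327/5000
f(0.5y,2y) = ((9869/10000)/(8831/10000) − 1)/(3/2) = 692/8831 ≈ 7.8360%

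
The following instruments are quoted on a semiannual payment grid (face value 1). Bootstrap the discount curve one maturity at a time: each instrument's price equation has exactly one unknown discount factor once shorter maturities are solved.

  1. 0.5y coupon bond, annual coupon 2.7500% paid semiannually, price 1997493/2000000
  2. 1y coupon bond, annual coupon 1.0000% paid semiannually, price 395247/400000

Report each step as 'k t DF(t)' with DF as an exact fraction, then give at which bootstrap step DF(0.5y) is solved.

step 1 [0.5y] bond c/2=11/800: DF=(1997493/2000000 − 11/800·(0))/(1+11/800) = 2463/2500 ≈ 0.985200
step 2 [1y] bond c/2=1/200: DF=(395247/400000 − 1/200·(0.985200))/(1+1/200) = 9783/10000 ≈ 0.978300

1 1/2 2463/2500
2 1 9783/10000
DF(0.5y) is solved at step 1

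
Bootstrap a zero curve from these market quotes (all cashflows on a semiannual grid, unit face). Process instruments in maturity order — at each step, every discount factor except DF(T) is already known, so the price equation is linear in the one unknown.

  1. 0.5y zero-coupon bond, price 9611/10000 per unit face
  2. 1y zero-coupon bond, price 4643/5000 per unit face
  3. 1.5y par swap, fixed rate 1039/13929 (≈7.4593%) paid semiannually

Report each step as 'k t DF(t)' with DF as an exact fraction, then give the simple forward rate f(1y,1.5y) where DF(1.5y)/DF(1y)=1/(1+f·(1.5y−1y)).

step 1 [0.5y] zero: DF = P = 9611/10000 ≈ 0.961100
step 2 [1y] zero: DF = P = 4643/5000 ≈ 0.928600
step 3 [1.5y] swap r/2=1039/27858: DF=(1 − 1039/27858·(0.961100+0.928600))/(1+1039/27858) = 8961/10000 ≈ 0.896100

1 1/2 9611/10000
2 1 4643/5000
3 3/2 8961/10000
f(1y,1.5y) = ((4643/5000)/(8961/10000) − 1)/(1/2) = 650/8961 ≈ 7.2537%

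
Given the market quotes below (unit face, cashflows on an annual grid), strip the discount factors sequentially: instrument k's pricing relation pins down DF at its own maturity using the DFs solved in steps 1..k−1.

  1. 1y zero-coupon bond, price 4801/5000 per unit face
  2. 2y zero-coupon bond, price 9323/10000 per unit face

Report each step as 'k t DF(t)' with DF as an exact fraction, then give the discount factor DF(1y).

1 1 4801/5000
2 2 9323/10000
DF(1y) = 4801/5000 ≈ 0.960200

step 1 [1y] zero: DF = P = 4801/5000 ≈ 0.960200
step 2 [2y] zero: DF = P = 9323/10000 ≈ 0.932300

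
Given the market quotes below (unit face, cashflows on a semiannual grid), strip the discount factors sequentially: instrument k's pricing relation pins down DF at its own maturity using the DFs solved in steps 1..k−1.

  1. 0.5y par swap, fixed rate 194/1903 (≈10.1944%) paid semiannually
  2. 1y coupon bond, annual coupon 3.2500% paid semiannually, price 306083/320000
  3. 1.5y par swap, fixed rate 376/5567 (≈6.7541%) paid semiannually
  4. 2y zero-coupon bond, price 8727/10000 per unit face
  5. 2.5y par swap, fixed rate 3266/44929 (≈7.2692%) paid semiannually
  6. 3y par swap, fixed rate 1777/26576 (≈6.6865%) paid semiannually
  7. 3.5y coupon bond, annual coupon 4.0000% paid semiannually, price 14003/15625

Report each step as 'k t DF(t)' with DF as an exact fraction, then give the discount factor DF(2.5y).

1 1/2 1903/2000
2 1 463/500
3 3/2 453/500
4 2 8727/10000
5 5/2 8367/10000
6 3 8223/10000
7 7/2 484/625
DF(2.5y) = 8367/10000 ≈ 0.836700

step 1 [0.5y] swap r/2=97/1903: DF=(1 − 97/1903·(0))/(1+97/1903) = 1903/2000 ≈ 0.951500
step 2 [1y] bond c/2=13/800: DF=(306083/320000 − 13/800·(0.951500))/(1+13/800) = 463/500 ≈ 0.926000
step 3 [1.5y] swap r/2=188/5567: DF=(1 − 188/5567·(0.951500+0.926000))/(1+188/5567) = 453/500 ≈ 0.906000
step 4 [2y] zero: DF = P = 8727/10000 ≈ 0.872700
step 5 [2.5y] swap r/2=1633/44929: DF=(1 − 1633/44929·(0.951500+0.926000+0.906000+0.872700))/(1+1633/44929) = 8367/10000 ≈ 0.836700
step 6 [3y] swap r/2=1777/53152: DF=(1 − 1777/53152·(0.951500+0.926000+0.906000+0.872700+0.836700))/(1+1777/53152) = 8223/10000 ≈ 0.822300
step 7 [3.5y] bond c/2=1/50: DF=(14003/15625 − 1/50·(0.951500+0.926000+0.906000+0.872700+0.836700+0.822300))/(1+1/50) = 484/625 ≈ 0.774400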